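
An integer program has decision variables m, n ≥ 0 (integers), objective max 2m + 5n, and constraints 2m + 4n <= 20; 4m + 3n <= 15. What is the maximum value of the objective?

(m,n)=(0,5): 2·0+4·5=20≤20, 4·0+3·5=15≤15, objective 25.
(m,n)=(0,4): 2·0+4·4=16≤20, 4·0+3·4=12≤15, objective 20.
The best lattice point is (0,5), giving 25.

25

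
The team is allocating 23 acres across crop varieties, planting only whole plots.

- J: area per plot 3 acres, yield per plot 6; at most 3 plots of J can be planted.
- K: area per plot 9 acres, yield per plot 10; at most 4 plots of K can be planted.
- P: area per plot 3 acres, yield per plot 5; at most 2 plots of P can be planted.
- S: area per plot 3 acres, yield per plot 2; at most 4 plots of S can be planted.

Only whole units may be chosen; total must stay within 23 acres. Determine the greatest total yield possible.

2×J, 1×K, and 2×P: area 21 ≤ 23, yield 2·6 + 1·10 + 2·5 = 32.
3×J, 1×K, and 1×P: area 21 ≤ 23, yield 3·6 + 1·10 + 1·5 = 33.
Best is 33.

33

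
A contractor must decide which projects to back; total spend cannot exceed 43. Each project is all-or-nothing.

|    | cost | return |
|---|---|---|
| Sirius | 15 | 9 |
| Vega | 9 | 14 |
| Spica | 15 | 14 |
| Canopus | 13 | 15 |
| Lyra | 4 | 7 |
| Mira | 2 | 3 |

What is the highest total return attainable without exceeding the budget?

53

Sirius + Vega + Canopus + Lyra + Mira: cost 15 + 9 + 13 + 4 + 2 = 43 ≤ 43, return 9 + 14 + 15 + 7 + 3 = 48.
Vega + Spica + Canopus + Lyra: cost 9 + 15 + 13 + 4 = 41 ≤ 43, return 14 + 14 + 15 + 7 = 50.
Vega + Spica + Canopus + Lyra + Mira: cost 9 + 15 + 13 + 4 + 2 = 43 ≤ 43, return 14 + 14 + 15 + 7 + 3 = 53.
Best is Vega, Spica, Canopus, Lyra, and Mira with total return 53.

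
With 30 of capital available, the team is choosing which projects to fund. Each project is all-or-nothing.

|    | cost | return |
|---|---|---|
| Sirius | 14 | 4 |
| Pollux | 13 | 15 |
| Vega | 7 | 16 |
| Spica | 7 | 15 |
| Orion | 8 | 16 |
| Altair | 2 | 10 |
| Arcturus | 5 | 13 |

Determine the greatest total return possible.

70

Take Vega, Spica, Orion, Altair, and Arcturus: cost 7 + 7 + 8 + 2 + 5 = 29 ≤ 30, return 16 + 15 + 16 + 10 + 13 = 70.
No other feasible combination does better.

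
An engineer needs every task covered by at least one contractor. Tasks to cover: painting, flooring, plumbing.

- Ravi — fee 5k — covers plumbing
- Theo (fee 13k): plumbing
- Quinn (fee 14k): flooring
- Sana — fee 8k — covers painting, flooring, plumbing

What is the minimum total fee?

8

This is an integer covering problem.
Sana alone covers painting, flooring, plumbing — every task.
Total fee: 8.
No cover costs less than 8.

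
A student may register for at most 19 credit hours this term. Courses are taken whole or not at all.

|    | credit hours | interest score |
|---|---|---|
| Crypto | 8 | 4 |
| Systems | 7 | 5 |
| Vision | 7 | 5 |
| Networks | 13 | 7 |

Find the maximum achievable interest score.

10

This is an integer program with binary decision variables.
Take Systems and Vision: credit hours 7 + 7 = 14 ≤ 19, interest score 5 + 5 = 10.
No other feasible combination does better.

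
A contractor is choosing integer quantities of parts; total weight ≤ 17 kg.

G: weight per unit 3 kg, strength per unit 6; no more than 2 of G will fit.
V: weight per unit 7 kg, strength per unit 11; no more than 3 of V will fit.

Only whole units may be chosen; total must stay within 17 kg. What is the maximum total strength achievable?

G has the best ratio (6/3); taking only G gives at most 2×6 = 12 (stopped by the supply cap of 2).
Mixing does better — 1×G and 2×V: weight 17 ≤ 17, strength 1·6 + 2·11 = 28.

28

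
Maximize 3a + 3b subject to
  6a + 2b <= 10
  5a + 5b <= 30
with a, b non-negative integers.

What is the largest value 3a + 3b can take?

15

(a,b)=(0,5): 6·0+2·5=10≤10, 5·0+5·5=25≤30, objective 15.
(a,b)=(0,4): 6·0+2·4=8≤10, 5·0+5·4=20≤30, objective 12.
Maximum is 15 at (a,b)=(0,5).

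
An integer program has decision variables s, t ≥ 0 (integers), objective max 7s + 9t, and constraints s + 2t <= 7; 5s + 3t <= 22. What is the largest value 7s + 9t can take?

39

The continuous relaxation peaks at (3.29, 1.86) with value 39.71; rounding to a feasible lattice point costs some objective.
(s,t)=(3,2): 1·3+2·2=7≤7, 5·3+3·2=21≤22, objective 39.
(s,t)=(2,2): 1·2+2·2=6≤7, 5·2+3·2=16≤22, objective 32.
(s,t)=(3,1): 1·3+2·1=5≤7, 5·3+3·1=18≤22, objective 30.
The best lattice point is (3,2), giving 39.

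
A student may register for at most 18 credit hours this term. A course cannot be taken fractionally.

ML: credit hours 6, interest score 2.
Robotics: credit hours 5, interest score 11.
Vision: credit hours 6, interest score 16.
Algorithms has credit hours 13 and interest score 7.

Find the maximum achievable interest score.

29

Take ML, Robotics, and Vision: credit hours 6 + 5 + 6 = 17 ≤ 18, interest score 2 + 11 + 16 = 29.
No other feasible combination does better.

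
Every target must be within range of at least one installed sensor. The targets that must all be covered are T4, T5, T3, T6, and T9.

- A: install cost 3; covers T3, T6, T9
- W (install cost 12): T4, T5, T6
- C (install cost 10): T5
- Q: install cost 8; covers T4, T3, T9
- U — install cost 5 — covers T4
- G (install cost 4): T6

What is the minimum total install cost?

15

The greedy cost-per-new-target heuristic would pick A, U, and C for 18, but a cheaper cover exists.
Choose A and W: together they cover T4, T5, T3, T6, T9 — every target.
Total install cost: 3 + 12 = 15.
No cover costs less than 15.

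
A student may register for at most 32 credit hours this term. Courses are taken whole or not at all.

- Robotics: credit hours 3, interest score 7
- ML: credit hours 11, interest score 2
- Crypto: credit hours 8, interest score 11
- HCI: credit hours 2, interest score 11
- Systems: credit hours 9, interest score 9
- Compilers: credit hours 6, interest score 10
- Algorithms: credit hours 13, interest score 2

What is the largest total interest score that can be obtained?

48

Robotics + Crypto + HCI + Systems + Compilers: credit hours 3 + 8 + 2 + 9 + 6 = 28 ≤ 32, interest score 7 + 11 + 11 + 9 + 10 = 48.
Crypto + HCI + Systems + Compilers: credit hours 8 + 2 + 9 + 6 = 25 ≤ 32, interest score 11 + 11 + 9 + 10 = 41.
Robotics + ML + Crypto + HCI + Compilers: credit hours 3 + 11 + 8 + 2 + 6 = 30 ≤ 32, interest score 7 + 2 + 11 + 11 + 10 = 41.
Best is Robotics, Crypto, HCI, Systems, and Compilers with total interest score 48.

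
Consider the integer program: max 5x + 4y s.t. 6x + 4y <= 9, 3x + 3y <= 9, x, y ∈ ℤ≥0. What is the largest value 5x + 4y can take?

8

Relaxing integrality, the LP optimum is 9.00 at (x,y) = (0, 2.25), which is not an integer point.
(x,y)=(0,2): 6·0+4·2=8≤9, 3·0+3·2=6≤9, objective 8.
(x,y)=(0,1): 6·0+4·1=4≤9, 3·0+3·1=3≤9, objective 4.
The best lattice point is (0,2), giving 8.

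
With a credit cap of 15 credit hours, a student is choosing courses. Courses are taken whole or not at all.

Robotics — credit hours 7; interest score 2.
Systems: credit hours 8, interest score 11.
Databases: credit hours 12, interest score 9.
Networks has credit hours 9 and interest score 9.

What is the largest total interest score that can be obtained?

13

Allowing fractional choices, the relaxed optimum would be about 18.0, but courses are indivisible.
Robotics + Systems: credit hours 7 + 8 = 15 ≤ 15, interest score 2 + 11 = 13.
Systems: credit hours 8 ≤ 15, interest score 11.
Networks: credit hours 9 ≤ 15, interest score 9.
Best is Robotics and Systems with total interest score 13.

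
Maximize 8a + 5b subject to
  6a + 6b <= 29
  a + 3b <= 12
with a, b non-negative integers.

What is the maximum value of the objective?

(a,b)=(4,0): 6·4+6·0=24≤29, 1·4+3·0=4≤12, objective 32.
(a,b)=(3,1): 6·3+6·1=24≤29, 1·3+3·1=6≤12, objective 29.
(a,b)=(3,0): 6·3+6·0=18≤29, 1·3+3·0=3≤12, objective 24.
Maximum is 32 at (a,b)=(4,0).

32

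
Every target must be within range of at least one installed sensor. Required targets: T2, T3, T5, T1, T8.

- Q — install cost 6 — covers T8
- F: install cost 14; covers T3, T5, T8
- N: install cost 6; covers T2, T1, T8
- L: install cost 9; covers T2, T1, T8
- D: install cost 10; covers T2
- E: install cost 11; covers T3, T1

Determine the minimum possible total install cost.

20

Choose F and N: together they cover T2, T3, T5, T1, T8 — every target.
Total install cost: 14 + 6 = 20.
No cover costs less than 20.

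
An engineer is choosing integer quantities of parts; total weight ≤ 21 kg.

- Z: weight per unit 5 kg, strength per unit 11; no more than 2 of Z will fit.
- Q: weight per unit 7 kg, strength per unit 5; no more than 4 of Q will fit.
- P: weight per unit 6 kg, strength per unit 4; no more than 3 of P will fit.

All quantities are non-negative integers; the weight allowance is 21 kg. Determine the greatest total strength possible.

27

Z has the best ratio (11/5); taking only Z gives at most 2×11 = 22 (stopped by the supply cap of 2).
Mixing does better — 2×Z and 1×Q: weight 17 ≤ 21, strength 2·11 + 1·5 = 27.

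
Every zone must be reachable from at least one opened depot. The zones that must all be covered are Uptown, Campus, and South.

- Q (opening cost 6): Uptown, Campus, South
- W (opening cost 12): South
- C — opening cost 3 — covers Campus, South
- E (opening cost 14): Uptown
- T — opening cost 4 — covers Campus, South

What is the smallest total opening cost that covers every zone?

6

The greedy cost-per-new-zone heuristic would pick C and Q for 9, but a cheaper cover exists.
Q alone covers Uptown, Campus, South — every zone.
Total opening cost: 6.
No cover costs less than 6.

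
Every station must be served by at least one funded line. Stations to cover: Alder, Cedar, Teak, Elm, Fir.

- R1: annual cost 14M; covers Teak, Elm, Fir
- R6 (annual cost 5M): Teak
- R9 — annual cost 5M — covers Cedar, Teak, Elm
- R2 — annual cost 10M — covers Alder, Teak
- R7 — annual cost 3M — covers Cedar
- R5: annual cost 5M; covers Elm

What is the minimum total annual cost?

27

This is a weighted set-cover instance.
Choose R1, R2, and R7: together they cover Alder, Cedar, Teak, Elm, Fir — every station.
Total annual cost: 14 + 10 + 3 = 27.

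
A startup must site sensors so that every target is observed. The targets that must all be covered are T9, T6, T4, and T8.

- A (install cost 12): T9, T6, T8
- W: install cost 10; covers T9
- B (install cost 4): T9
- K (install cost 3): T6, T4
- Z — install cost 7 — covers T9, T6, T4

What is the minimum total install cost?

15

This is a weighted set-cover instance.
Choose A and K: together they cover T9, T6, T4, T8 — every target.
Total install cost: 12 + 3 = 15.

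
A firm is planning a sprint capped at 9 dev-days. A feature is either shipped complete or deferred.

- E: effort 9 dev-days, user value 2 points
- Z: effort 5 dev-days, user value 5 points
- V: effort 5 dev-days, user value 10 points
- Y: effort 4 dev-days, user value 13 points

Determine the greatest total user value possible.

This is an integer program with binary decision variables.
V + Y: effort 5 + 4 = 9 ≤ 9, user value 10 + 13 = 23.
Z + Y: effort 5 + 4 = 9 ≤ 9, user value 5 + 13 = 18.
Best is V and Y with total user value 23.

23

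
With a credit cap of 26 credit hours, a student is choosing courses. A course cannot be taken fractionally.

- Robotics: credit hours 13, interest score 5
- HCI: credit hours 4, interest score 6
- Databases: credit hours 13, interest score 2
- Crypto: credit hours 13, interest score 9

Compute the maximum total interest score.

15

Take HCI and Crypto: credit hours 4 + 13 = 17 ≤ 26, interest score 6 + 9 = 15.
No other feasible combination does better.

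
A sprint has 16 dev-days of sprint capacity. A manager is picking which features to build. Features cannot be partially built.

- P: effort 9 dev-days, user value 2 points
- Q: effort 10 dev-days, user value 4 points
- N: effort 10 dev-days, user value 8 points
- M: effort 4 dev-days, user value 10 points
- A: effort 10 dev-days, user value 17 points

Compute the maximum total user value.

27

This is a 0-1 knapsack instance.
M + A: effort 4 + 10 = 14 ≤ 16, user value 10 + 17 = 27.
A: effort 10 ≤ 16, user value 17.
N + M: effort 10 + 4 = 14 ≤ 16, user value 8 + 10 = 18.
Best is M and A with total user value 27.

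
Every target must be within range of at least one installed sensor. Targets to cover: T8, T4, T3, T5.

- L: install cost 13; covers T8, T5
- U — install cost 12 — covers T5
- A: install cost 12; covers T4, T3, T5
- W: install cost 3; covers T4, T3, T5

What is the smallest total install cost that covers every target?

16

Choose L and W: together they cover T8, T4, T3, T5 — every target.
Total install cost: 13 + 3 = 16.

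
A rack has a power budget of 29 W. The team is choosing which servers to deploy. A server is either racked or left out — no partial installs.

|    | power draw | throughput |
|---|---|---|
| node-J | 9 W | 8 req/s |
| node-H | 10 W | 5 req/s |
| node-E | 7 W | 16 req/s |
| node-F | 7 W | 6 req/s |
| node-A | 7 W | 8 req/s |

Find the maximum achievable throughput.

32

Allowing fractional choices, the relaxed optimum would be about 37.1, but servers are indivisible.
node-J + node-E + node-A: power draw 9 + 7 + 7 = 23 ≤ 29, throughput 8 + 16 + 8 = 32.
node-J + node-E + node-F: power draw 9 + 7 + 7 = 23 ≤ 29, throughput 8 + 16 + 6 = 30.
node-E + node-F + node-A: power draw 7 + 7 + 7 = 21 ≤ 29, throughput 16 + 6 + 8 = 30.
Best is node-J, node-E, and node-A with total throughput 32.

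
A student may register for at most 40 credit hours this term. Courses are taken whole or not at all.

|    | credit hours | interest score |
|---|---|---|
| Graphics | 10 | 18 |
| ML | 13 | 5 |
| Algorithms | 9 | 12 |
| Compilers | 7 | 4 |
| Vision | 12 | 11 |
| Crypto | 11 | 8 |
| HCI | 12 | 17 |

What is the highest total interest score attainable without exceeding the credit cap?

51

Allowing fractional choices, the relaxed optimum would be about 55.2, but courses are indivisible.
Graphics + Algorithms + HCI: credit hours 10 + 9 + 12 = 31 ≤ 40, interest score 18 + 12 + 17 = 47.
Graphics + Compilers + Crypto + HCI: credit hours 10 + 7 + 11 + 12 = 40 ≤ 40, interest score 18 + 4 + 8 + 17 = 47.
Graphics + Algorithms + Compilers + HCI: credit hours 10 + 9 + 7 + 12 = 38 ≤ 40, interest score 18 + 12 + 4 + 17 = 51.
Best is Graphics, Algorithms, Compilers, and HCI with total interest score 51.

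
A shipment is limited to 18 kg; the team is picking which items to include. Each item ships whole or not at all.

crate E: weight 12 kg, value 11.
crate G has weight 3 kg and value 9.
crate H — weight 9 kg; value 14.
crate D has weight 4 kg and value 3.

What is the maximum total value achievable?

26

Allowing fractional choices, the relaxed optimum would be about 28.5, but items are indivisible.
crate G + crate H: weight 3 + 9 = 12 ≤ 18, value 9 + 14 = 23.
crate G + crate H + crate D: weight 3 + 9 + 4 = 16 ≤ 18, value 9 + 14 + 3 = 26.
Best is crate G, crate H, and crate D with total value 26.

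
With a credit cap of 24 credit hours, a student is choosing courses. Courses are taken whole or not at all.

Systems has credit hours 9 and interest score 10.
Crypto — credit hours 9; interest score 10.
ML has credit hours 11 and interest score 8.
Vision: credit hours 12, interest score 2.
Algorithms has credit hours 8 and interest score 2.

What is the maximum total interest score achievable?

Systems + ML: credit hours 9 + 11 = 20 ≤ 24, interest score 10 + 8 = 18.
Systems + Crypto: credit hours 9 + 9 = 18 ≤ 24, interest score 10 + 10 = 20.
Best is Systems and Crypto with total interest score 20.

20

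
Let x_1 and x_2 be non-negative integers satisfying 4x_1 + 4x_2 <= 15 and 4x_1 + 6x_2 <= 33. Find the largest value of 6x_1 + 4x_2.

18

(x_1,x_2)=(3,0): 4·3+4·0=12≤15, 4·3+6·0=12≤33, objective 18.
(x_1,x_2)=(2,1): 4·2+4·1=12≤15, 4·2+6·1=14≤33, objective 16.
(x_1,x_2)=(2,0): 4·2+4·0=8≤15, 4·2+6·0=8≤33, objective 12.
The best lattice point is (3,0), giving 18.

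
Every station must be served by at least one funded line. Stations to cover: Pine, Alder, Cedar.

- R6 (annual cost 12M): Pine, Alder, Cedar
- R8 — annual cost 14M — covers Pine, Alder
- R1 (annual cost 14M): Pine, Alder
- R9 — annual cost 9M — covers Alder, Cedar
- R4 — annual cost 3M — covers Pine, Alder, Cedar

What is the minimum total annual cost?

R4 alone covers Pine, Alder, Cedar — every station.
Total annual cost: 3.

3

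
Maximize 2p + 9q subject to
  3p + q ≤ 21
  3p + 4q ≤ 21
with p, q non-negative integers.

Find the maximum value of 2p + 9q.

(p,q)=(0,5) is feasible, giving 45.
(p,q)=(1,4) is feasible, giving 38.
(p,q)=(0,4) is feasible, giving 36.
No feasible integer point exceeds 45.

45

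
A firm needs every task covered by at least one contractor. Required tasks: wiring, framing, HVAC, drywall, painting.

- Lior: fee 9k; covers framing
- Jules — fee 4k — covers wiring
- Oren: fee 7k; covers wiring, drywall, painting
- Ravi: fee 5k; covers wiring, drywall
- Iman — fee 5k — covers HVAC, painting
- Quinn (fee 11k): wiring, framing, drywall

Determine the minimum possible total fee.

16

This is an integer covering problem.
The greedy cost-per-new-task heuristic would pick Oren, Iman, and Lior for 21, but a cheaper cover exists.
Choose Iman and Quinn: together they cover wiring, framing, HVAC, drywall, painting — every task.
Total fee: 5 + 11 = 16.
No cover costs less than 16.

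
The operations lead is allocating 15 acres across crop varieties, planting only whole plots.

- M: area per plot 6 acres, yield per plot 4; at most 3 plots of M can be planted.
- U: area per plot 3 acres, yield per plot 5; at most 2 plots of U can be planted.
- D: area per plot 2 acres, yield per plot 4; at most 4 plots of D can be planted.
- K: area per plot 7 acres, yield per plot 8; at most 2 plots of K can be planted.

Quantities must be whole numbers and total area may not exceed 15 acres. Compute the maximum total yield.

Take 2×U and 4×D: area 14 ≤ 15, yield 2·5 + 4·4 = 26.
D has the best ratio (4/2) and is taken to its limit of 4; remaining capacity is filled optimally with the others.

26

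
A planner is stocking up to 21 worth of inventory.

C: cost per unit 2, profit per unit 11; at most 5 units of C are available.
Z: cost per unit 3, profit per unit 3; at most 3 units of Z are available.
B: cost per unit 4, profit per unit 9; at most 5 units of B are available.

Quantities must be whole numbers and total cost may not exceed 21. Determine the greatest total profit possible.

76

This is a bounded integer knapsack.
C has the best ratio (11/2); taking only C gives at most 5×11 = 55 (stopped by the supply cap of 5).
Mixing does better — 5×C, 1×Z, and 2×B: cost 21 ≤ 21, profit 5·11 + 1·3 + 2·9 = 76.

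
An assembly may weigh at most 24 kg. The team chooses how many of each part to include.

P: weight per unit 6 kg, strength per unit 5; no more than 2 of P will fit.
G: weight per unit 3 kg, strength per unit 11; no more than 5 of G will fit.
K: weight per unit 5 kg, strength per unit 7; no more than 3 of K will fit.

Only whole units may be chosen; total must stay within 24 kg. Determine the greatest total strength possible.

This is a bounded integer knapsack.
G has the best ratio (11/3); taking only G gives at most 5×11 = 55 (stopped by the supply cap of 5).
Mixing does better — 5×G and 1×K: weight 20 ≤ 24, strength 5·11 + 1·7 = 62.

62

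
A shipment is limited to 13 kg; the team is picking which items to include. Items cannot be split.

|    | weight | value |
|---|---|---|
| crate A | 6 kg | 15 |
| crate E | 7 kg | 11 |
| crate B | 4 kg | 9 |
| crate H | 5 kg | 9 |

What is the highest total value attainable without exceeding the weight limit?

26

This is a 0-1 knapsack instance.
crate A + crate E: weight 6 + 7 = 13 ≤ 13, value 15 + 11 = 26.
crate A + crate B: weight 6 + 4 = 10 ≤ 13, value 15 + 9 = 24.
crate A + crate H: weight 6 + 5 = 11 ≤ 13, value 15 + 9 = 24.
Best is crate A and crate E with total value 26.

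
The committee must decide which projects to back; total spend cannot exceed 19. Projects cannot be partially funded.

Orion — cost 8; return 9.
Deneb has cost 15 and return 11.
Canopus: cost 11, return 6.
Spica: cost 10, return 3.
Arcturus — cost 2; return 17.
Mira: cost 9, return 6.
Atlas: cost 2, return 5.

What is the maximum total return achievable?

33

Allowing fractional choices, the relaxed optimum would be about 36.1, but projects are indivisible.
Orion + Arcturus + Atlas: cost 8 + 2 + 2 = 12 ≤ 19, return 9 + 17 + 5 = 31.
Deneb + Arcturus + Atlas: cost 15 + 2 + 2 = 19 ≤ 19, return 11 + 17 + 5 = 33.
Orion + Arcturus + Mira: cost 8 + 2 + 9 = 19 ≤ 19, return 9 + 17 + 6 = 32.
Best is Deneb, Arcturus, and Atlas with total return 33.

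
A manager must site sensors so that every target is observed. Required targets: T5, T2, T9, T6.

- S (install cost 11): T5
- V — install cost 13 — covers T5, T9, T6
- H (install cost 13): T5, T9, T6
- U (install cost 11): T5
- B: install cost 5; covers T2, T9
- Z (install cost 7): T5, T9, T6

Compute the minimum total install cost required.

12

Choose B and Z: together they cover T5, T2, T9, T6 — every target.
Total install cost: 5 + 7 = 12.
No cover costs less than 12.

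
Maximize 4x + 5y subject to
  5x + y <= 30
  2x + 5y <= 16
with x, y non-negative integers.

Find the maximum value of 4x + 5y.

(x,y)=(5,1): 5·5+1·1=26≤30, 2·5+5·1=15≤16, objective 25.
(x,y)=(6,0): 5·6+1·0=30≤30, 2·6+5·0=12≤16, objective 24.
Maximum is 25 at (x,y)=(5,1).

25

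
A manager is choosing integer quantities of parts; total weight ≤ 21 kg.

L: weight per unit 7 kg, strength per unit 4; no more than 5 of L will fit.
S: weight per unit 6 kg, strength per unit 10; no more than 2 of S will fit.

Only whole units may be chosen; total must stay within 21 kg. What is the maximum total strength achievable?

This is a bounded integer knapsack.
S has the best ratio (10/6); taking only S gives at most 2×10 = 20 (stopped by the supply cap of 2).
Mixing does better — 1×L and 2×S: weight 19 ≤ 21, strength 1·4 + 2·10 = 24.

24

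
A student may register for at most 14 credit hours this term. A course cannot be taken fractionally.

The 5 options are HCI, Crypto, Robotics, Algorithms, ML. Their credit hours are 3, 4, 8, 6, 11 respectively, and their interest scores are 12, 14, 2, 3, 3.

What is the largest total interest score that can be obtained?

Allowing fractional choices, the relaxed optimum would be about 29.3, but courses are indivisible.
HCI + Crypto: credit hours 3 + 4 = 7 ≤ 14, interest score 12 + 14 = 26.
HCI + Crypto + Algorithms: credit hours 3 + 4 + 6 = 13 ≤ 14, interest score 12 + 14 + 3 = 29.
Best is HCI, Crypto, and Algorithms with total interest score 29.

29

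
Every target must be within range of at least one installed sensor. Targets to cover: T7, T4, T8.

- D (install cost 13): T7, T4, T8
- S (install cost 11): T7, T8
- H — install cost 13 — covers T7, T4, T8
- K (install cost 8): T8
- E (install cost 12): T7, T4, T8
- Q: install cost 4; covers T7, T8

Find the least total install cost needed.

12

The greedy cost-per-new-target heuristic would pick Q and E for 16, but a cheaper cover exists.
E alone covers T7, T4, T8 — every target.
Total install cost: 12.
No cover costs less than 12.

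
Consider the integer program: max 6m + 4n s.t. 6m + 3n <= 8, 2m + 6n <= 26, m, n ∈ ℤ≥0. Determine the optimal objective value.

8

The continuous relaxation peaks at (0, 2.67) with value 10.67; rounding to a feasible lattice point costs some objective.
(m,n)=(0,2): 6·0+3·2=6≤8, 2·0+6·2=12≤26, objective 8.
(m,n)=(0,1): 6·0+3·1=3≤8, 2·0+6·1=6≤26, objective 4.
Maximum is 8 at (m,n)=(0,2).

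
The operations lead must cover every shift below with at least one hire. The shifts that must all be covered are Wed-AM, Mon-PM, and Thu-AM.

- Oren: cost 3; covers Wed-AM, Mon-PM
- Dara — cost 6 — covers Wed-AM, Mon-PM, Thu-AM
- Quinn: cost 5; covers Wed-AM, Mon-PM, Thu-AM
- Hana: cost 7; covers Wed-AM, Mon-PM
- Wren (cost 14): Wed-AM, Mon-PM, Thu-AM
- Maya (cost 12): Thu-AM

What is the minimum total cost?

5

The greedy cost-per-new-shift heuristic would pick Oren and Quinn for 8, but a cheaper cover exists.
Quinn alone covers Wed-AM, Mon-PM, Thu-AM — every shift.
Total cost: 5.
No cover costs less than 5.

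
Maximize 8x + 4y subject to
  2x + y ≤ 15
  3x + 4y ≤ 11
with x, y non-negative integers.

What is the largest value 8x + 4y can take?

Relaxing integrality, the LP optimum is 29.33 at (x,y) = (3.67, 0), which is not an integer point.
(x,y)=(3,0): 2·3+1·0=6≤15, 3·3+4·0=9≤11, objective 24.
(x,y)=(2,1): 2·2+1·1=5≤15, 3·2+4·1=10≤11, objective 20.
(x,y)=(2,0): 2·2+1·0=4≤15, 3·2+4·0=6≤11, objective 16.
Maximum is 24 at (x,y)=(3,0).

24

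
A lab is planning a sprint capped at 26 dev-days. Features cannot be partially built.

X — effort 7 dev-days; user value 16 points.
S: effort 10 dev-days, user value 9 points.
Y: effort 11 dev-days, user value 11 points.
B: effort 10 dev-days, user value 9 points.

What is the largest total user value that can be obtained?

27

Take X and Y: effort 7 + 11 = 18 ≤ 26, user value 16 + 11 = 27.
No other feasible combination does better.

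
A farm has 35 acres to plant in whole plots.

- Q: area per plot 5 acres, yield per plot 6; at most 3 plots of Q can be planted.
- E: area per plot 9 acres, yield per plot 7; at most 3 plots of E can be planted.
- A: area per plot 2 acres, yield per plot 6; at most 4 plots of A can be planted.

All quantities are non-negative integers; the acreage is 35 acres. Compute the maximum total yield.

A has the best ratio (6/2); taking only A gives at most 4×6 = 24 (stopped by the supply cap of 4).
Mixing does better — 3×Q, 1×E, and 4×A: area 32 ≤ 35, yield 3·6 + 1·7 + 4·6 = 49.

49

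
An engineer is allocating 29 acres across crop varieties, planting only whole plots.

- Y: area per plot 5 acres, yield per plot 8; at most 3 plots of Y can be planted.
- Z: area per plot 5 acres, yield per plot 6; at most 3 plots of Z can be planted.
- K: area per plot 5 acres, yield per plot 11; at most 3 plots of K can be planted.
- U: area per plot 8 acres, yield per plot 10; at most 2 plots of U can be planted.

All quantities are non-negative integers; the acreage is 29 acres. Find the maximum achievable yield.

51

1×Y, 3×K, and 1×U: area 28 ≤ 29, yield 1·8 + 3·11 + 1·10 = 51.
1×Z, 3×K, and 1×U: area 28 ≤ 29, yield 1·6 + 3·11 + 1·10 = 49.
Best is 51.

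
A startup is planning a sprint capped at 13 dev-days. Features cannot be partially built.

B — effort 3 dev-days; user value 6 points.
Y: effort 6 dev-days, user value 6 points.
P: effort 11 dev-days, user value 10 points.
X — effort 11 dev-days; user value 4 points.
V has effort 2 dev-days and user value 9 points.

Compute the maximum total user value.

Allowing fractional choices, the relaxed optimum would be about 22.8, but features are indivisible.
P + V: effort 11 + 2 = 13 ≤ 13, user value 10 + 9 = 19.
B + Y + V: effort 3 + 6 + 2 = 11 ≤ 13, user value 6 + 6 + 9 = 21.
Best is B, Y, and V with total user value 21.

21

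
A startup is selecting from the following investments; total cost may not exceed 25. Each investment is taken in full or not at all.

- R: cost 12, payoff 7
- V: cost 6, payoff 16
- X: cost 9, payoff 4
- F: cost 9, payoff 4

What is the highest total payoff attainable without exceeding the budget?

24

This is a 0-1 knapsack instance.
R + V: cost 12 + 6 = 18 ≤ 25, payoff 7 + 16 = 23.
V + X + F: cost 6 + 9 + 9 = 24 ≤ 25, payoff 16 + 4 + 4 = 24.
Best is V, X, and F with total payoff 24.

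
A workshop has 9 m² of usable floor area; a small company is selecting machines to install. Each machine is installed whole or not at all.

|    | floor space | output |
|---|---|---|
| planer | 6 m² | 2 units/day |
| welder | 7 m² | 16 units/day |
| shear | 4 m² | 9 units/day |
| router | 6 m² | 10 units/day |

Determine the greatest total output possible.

16

This is a 0-1 knapsack instance.
Take welder: floor space 7 ≤ 9, output 16.
No other feasible combination does better.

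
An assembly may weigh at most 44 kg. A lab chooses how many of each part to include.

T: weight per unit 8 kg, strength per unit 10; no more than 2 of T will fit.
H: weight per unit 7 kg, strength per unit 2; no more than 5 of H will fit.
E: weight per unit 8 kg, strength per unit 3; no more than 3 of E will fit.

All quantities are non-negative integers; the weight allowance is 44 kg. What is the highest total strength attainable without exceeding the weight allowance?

2×T and 3×E: weight 40 ≤ 44, strength 2·10 + 3·3 = 29.
2×T, 1×H, and 2×E: weight 39 ≤ 44, strength 2·10 + 1·2 + 2·3 = 28.
Best is 29.

29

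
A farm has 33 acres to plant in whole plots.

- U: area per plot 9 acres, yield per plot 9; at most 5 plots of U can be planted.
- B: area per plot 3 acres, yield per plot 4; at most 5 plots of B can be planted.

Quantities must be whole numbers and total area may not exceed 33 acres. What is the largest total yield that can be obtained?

38

3×U and 2×B: area 33 ≤ 33, yield 3·9 + 2·4 = 35.
2×U and 5×B: area 33 ≤ 33, yield 2·9 + 5·4 = 38.
Best is 38.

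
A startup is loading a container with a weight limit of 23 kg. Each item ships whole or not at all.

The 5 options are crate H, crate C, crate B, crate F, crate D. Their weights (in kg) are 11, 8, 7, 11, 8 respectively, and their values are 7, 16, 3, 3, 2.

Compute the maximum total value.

23

Take crate H and crate C: weight 11 + 8 = 19 ≤ 23, value 7 + 16 = 23.
No other feasible combination does better.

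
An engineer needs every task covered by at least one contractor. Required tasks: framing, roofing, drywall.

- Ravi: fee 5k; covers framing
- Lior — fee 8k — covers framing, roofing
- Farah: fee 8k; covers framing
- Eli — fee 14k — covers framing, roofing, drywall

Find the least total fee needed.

The greedy cost-per-new-task heuristic would pick Lior and Eli for 22, but a cheaper cover exists.
Eli alone covers framing, roofing, drywall — every task.
Total fee: 14.
No cover costs less than 14.

14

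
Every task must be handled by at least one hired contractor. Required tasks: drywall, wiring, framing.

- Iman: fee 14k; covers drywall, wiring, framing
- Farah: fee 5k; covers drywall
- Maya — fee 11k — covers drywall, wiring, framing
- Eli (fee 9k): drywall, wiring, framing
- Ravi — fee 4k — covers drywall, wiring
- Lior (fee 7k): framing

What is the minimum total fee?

This is an integer covering problem.
Eli alone covers drywall, wiring, framing — every task.
Total fee: 9.

9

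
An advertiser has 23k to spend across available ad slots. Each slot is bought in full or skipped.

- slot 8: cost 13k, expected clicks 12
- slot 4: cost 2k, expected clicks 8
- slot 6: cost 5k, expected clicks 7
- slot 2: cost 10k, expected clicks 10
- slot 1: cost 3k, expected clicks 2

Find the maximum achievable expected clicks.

Take slot 8, slot 4, slot 6, and slot 1: cost 13 + 2 + 5 + 3 = 23 ≤ 23, expected clicks 12 + 8 + 7 + 2 = 29.
No other feasible combination does better.

29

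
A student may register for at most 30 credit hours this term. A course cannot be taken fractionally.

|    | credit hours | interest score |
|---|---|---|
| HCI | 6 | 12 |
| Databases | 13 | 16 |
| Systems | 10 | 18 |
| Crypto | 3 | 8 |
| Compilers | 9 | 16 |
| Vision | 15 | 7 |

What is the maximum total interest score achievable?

Allowing fractional choices, the relaxed optimum would be about 56.5, but courses are indivisible.
HCI + Systems + Compilers: credit hours 6 + 10 + 9 = 25 ≤ 30, interest score 12 + 18 + 16 = 46.
HCI + Systems + Crypto + Compilers: credit hours 6 + 10 + 3 + 9 = 28 ≤ 30, interest score 12 + 18 + 8 + 16 = 54.
Best is HCI, Systems, Crypto, and Compilers with total interest score 54.

54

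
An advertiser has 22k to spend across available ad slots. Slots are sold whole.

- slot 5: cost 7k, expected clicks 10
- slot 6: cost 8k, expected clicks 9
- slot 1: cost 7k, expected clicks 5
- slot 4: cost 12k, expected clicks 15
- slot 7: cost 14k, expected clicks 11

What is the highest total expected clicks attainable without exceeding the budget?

Treat it as a binary knapsack problem.
Allowing fractional choices, the relaxed optimum would be about 28.4, but ad slots are indivisible.
slot 5 + slot 4: cost 7 + 12 = 19 ≤ 22, expected clicks 10 + 15 = 25.
slot 6 + slot 4: cost 8 + 12 = 20 ≤ 22, expected clicks 9 + 15 = 24.
Best is slot 5 and slot 4 with total expected clicks 25.

25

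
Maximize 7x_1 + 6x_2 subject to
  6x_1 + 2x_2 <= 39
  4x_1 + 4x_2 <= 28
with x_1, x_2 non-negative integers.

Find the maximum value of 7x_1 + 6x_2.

(x_1,x_2)=(6,1): 6·6+2·1=38≤39, 4·6+4·1=28≤28, objective 48.
(x_1,x_2)=(5,2): 6·5+2·2=34≤39, 4·5+4·2=28≤28, objective 47.
(x_1,x_2)=(6,0): 6·6+2·0=36≤39, 4·6+4·0=24≤28, objective 42.
Maximum is 48 at (x_1,x_2)=(6,1).

48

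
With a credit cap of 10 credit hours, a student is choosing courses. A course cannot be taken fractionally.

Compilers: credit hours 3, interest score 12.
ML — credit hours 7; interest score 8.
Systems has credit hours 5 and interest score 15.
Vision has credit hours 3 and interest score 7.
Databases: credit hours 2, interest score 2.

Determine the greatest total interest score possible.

Allowing fractional choices, the relaxed optimum would be about 31.7, but courses are indivisible.
Systems + Vision + Databases: credit hours 5 + 3 + 2 = 10 ≤ 10, interest score 15 + 7 + 2 = 24.
Compilers + Systems: credit hours 3 + 5 = 8 ≤ 10, interest score 12 + 15 = 27.
Compilers + Systems + Databases: credit hours 3 + 5 + 2 = 10 ≤ 10, interest score 12 + 15 + 2 = 29.
Best is Compilers, Systems, and Databases with total interest score 29.

29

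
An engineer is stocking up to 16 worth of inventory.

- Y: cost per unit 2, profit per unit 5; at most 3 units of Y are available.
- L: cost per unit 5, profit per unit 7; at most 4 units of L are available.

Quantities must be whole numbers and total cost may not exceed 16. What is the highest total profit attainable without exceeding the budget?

Y has the best ratio (5/2); taking only Y gives at most 3×5 = 15 (stopped by the supply cap of 3).
Mixing does better — 3×Y and 2×L: cost 16 ≤ 16, profit 3·5 + 2·7 = 29.

29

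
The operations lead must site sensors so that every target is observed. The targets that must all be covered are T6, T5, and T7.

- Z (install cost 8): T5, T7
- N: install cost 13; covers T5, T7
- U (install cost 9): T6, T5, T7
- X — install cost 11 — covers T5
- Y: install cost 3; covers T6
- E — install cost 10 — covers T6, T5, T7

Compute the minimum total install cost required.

9

U alone covers T6, T5, T7 — every target.
Total install cost: 9.
No cover costs less than 9.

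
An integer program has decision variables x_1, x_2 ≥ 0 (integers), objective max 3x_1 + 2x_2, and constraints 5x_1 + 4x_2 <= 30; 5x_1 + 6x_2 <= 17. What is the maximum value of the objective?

9

Relaxing integrality, the LP optimum is 10.20 at (x_1,x_2) = (3.4, 0), which is not an integer point.
(x_1,x_2)=(3,0): 5·3+4·0=15≤30, 5·3+6·0=15≤17, objective 9.
(x_1,x_2)=(2,1): 5·2+4·1=14≤30, 5·2+6·1=16≤17, objective 8.
(x_1,x_2)=(2,0): 5·2+4·0=10≤30, 5·2+6·0=10≤17, objective 6.
No feasible integer point exceeds 9.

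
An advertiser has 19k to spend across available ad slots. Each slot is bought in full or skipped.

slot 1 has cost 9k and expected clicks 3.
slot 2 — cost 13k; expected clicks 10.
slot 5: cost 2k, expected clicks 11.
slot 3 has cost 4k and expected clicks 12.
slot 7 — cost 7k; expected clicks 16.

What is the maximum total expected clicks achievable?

Allowing fractional choices, the relaxed optimum would be about 43.6, but ad slots are indivisible.
slot 2 + slot 5 + slot 3: cost 13 + 2 + 4 = 19 ≤ 19, expected clicks 10 + 11 + 12 = 33.
slot 1 + slot 5 + slot 7: cost 9 + 2 + 7 = 18 ≤ 19, expected clicks 3 + 11 + 16 = 30.
slot 5 + slot 3 + slot 7: cost 2 + 4 + 7 = 13 ≤ 19, expected clicks 11 + 12 + 16 = 39.
Best is slot 5, slot 3, and slot 7 with total expected clicks 39.

39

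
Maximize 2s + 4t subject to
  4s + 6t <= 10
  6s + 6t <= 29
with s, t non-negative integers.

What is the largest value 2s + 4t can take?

6

(s,t)=(1,1) is feasible, giving 6.
(s,t)=(0,1) is feasible, giving 4.
(s,t)=(2,0) is feasible, giving 4.
(s,t)=(1,0) is feasible, giving 2.
Maximum is 6 at (s,t)=(1,1).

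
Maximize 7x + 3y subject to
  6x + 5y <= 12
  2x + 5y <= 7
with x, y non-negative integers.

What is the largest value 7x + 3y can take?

14

(x,y)=(2,0): 6·2+5·0=12≤12, 2·2+5·0=4≤7, objective 14.
(x,y)=(1,1): 6·1+5·1=11≤12, 2·1+5·1=7≤7, objective 10.
(x,y)=(1,0): 6·1+5·0=6≤12, 2·1+5·0=2≤7, objective 7.
No feasible integer point exceeds 14.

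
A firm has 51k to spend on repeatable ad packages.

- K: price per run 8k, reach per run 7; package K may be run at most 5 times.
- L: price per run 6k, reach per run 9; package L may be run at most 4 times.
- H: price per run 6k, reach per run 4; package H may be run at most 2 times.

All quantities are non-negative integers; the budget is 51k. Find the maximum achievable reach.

57

L has the best ratio (9/6); taking only L gives at most 4×9 = 36 (stopped by the supply cap of 4).
Mixing does better — 3×K and 4×L: price 48 ≤ 51, reach 3·7 + 4·9 = 57.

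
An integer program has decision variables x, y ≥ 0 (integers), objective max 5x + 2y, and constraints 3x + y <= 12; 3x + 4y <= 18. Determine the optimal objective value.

20

Relaxing integrality, the LP optimum is 20.67 at (x,y) = (3.33, 2), which is not an integer point.
(x,y)=(4,0): 3·4+1·0=12≤12, 3·4+4·0=12≤18, objective 20.
(x,y)=(3,2): 3·3+1·2=11≤12, 3·3+4·2=17≤18, objective 19.
(x,y)=(3,1): 3·3+1·1=10≤12, 3·3+4·1=13≤18, objective 17.
No feasible integer point exceeds 20.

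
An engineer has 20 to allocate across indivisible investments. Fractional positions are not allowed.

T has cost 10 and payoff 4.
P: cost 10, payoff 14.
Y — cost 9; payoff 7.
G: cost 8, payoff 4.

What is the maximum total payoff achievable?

P + G: cost 10 + 8 = 18 ≤ 20, payoff 14 + 4 = 18.
T + P: cost 10 + 10 = 20 ≤ 20, payoff 4 + 14 = 18.
P + Y: cost 10 + 9 = 19 ≤ 20, payoff 14 + 7 = 21.
Best is P and Y with total payoff 21.

21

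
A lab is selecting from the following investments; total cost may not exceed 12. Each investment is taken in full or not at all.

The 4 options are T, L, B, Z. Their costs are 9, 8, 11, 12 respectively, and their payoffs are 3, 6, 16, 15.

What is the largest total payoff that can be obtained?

Z: cost 12 ≤ 12, payoff 15.
B: cost 11 ≤ 12, payoff 16.
L: cost 8 ≤ 12, payoff 6.
Best is B with total payoff 16.

16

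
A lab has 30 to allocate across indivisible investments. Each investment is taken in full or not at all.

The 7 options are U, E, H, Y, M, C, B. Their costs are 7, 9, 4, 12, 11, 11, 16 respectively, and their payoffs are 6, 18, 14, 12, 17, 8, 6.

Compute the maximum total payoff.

E + H + M: cost 9 + 4 + 11 = 24 ≤ 30, payoff 18 + 14 + 17 = 49.
E + H + Y: cost 9 + 4 + 12 = 25 ≤ 30, payoff 18 + 14 + 12 = 44.
Best is E, H, and M with total payoff 49.

49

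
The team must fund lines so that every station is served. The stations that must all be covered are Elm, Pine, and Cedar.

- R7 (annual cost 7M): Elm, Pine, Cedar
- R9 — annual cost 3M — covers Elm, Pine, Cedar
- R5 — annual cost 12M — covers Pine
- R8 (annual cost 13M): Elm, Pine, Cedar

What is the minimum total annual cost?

R9 alone covers Elm, Pine, Cedar — every station.
Total annual cost: 3.
No cover costs less than 3.

3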